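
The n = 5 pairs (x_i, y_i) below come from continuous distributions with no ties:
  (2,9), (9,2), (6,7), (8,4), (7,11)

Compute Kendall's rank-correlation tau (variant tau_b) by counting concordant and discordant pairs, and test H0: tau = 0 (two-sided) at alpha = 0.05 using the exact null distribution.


Step 1: Enumerate the 10 unordered pairs (i,j) with i<j and classify each by sign(x_j-x_i) * sign(y_j-y_i).
  (1,2):dx=+7,dy=-7->D; (1,3):dx=+4,dy=-2->D; (1,4):dx=+6,dy=-5->D; (1,5):dx=+5,dy=+2->C
  (2,3):dx=-3,dy=+5->D; (2,4):dx=-1,dy=+2->D; (2,5):dx=-2,dy=+9->D; (3,4):dx=+2,dy=-3->D
  (3,5):dx=+1,dy=+4->C; (4,5):dx=-1,dy=+7->D
Step 2: C = 2, D = 8, total pairs = 10.
Step 3: tau = (C - D)/(n(n-1)/2) = (2 - 8)/10 = -0.600000.
Step 4: Exact two-sided p-value (enumerate n! = 120 permutations of y under H0): p = 0.233333.
Step 5: alpha = 0.05. fail to reject H0.

tau_b = -0.6000 (C=2, D=8), p = 0.233333, fail to reject H0.


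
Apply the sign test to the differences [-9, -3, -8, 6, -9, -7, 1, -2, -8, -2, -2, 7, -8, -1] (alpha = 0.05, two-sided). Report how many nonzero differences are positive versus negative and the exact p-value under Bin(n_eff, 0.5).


Step 1: Discard zero differences. Original n = 14; n_eff = number of nonzero differences = 14.
Nonzero differences (with sign): -9, -3, -8, +6, -9, -7, +1, -2, -8, -2, -2, +7, -8, -1
Step 2: Count signs: positive = 3, negative = 11.
Step 3: Under H0: P(positive) = 0.5, so the number of positives S ~ Bin(14, 0.5).
Step 4: Two-sided exact p-value = sum of Bin(14,0.5) probabilities at or below the observed probability = 0.057373.
Step 5: alpha = 0.05. fail to reject H0.

n_eff = 14, pos = 3, neg = 11, p = 0.057373, fail to reject H0.


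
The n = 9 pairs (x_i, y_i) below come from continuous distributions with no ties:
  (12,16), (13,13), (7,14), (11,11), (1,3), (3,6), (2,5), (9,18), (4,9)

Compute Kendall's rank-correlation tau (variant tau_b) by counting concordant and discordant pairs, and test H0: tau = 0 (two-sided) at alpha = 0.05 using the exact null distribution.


Step 1: Enumerate the 36 unordered pairs (i,j) with i<j and classify each by sign(x_j-x_i) * sign(y_j-y_i).
  (1,2):dx=+1,dy=-3->D; (1,3):dx=-5,dy=-2->C; (1,4):dx=-1,dy=-5->C; (1,5):dx=-11,dy=-13->C
  (1,6):dx=-9,dy=-10->C; (1,7):dx=-10,dy=-11->C; (1,8):dx=-3,dy=+2->D; (1,9):dx=-8,dy=-7->C
  (2,3):dx=-6,dy=+1->D; (2,4):dx=-2,dy=-2->C; (2,5):dx=-12,dy=-10->C; (2,6):dx=-10,dy=-7->C
  (2,7):dx=-11,dy=-8->C; (2,8):dx=-4,dy=+5->D; (2,9):dx=-9,dy=-4->C; (3,4):dx=+4,dy=-3->D
  (3,5):dx=-6,dy=-11->C; (3,6):dx=-4,dy=-8->C; (3,7):dx=-5,dy=-9->C; (3,8):dx=+2,dy=+4->C
  (3,9):dx=-3,dy=-5->C; (4,5):dx=-10,dy=-8->C; (4,6):dx=-8,dy=-5->C; (4,7):dx=-9,dy=-6->C
  (4,8):dx=-2,dy=+7->D; (4,9):dx=-7,dy=-2->C; (5,6):dx=+2,dy=+3->C; (5,7):dx=+1,dy=+2->C
  (5,8):dx=+8,dy=+15->C; (5,9):dx=+3,dy=+6->C; (6,7):dx=-1,dy=-1->C; (6,8):dx=+6,dy=+12->C
  (6,9):dx=+1,dy=+3->C; (7,8):dx=+7,dy=+13->C; (7,9):dx=+2,dy=+4->C; (8,9):dx=-5,dy=-9->C
Step 2: C = 30, D = 6, total pairs = 36.
Step 3: tau = (C - D)/(n(n-1)/2) = (30 - 6)/36 = 0.666667.
Step 4: Exact two-sided p-value (enumerate n! = 362880 permutations of y under H0): p = 0.012665.
Step 5: alpha = 0.05. reject H0.

tau_b = 0.6667 (C=30, D=6), p = 0.012665, reject H0.


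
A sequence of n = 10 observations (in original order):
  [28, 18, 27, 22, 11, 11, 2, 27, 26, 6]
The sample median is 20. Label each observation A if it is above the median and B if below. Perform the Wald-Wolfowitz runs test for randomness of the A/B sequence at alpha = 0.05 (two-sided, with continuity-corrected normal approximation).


Step 1: Compute median = 20; label A = above, B = below.
Labels in order: ABAABBBAAB  (n_A = 5, n_B = 5)
Step 2: Count runs R = 6.
Step 3: Under H0 (random ordering), E[R] = 2*n_A*n_B/(n_A+n_B) + 1 = 2*5*5/10 + 1 = 6.0000.
        Var[R] = 2*n_A*n_B*(2*n_A*n_B - n_A - n_B) / ((n_A+n_B)^2 * (n_A+n_B-1)) = 2000/900 = 2.2222.
        SD[R] = 1.4907.
Step 4: R = E[R], so z = 0 with no continuity correction.
Step 5: Two-sided p-value via normal approximation = 2*(1 - Phi(|z|)) = 1.000000.
Step 6: alpha = 0.05. fail to reject H0.

R = 6, z = 0.0000, p = 1.000000, fail to reject H0.


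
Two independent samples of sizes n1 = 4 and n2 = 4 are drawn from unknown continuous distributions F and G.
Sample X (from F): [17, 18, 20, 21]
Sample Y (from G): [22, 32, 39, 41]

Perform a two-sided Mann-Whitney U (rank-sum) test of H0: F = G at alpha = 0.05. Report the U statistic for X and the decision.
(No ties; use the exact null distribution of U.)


Step 1: Combine and sort all 8 observations; assign midranks.
sorted (value, group): (17,X), (18,X), (20,X), (21,X), (22,Y), (32,Y), (39,Y), (41,Y)
ranks: 17->1, 18->2, 20->3, 21->4, 22->5, 32->6, 39->7, 41->8
Step 2: Rank sum for X: R1 = 1 + 2 + 3 + 4 = 10.
Step 3: U_X = R1 - n1(n1+1)/2 = 10 - 4*5/2 = 10 - 10 = 0.
       U_Y = n1*n2 - U_X = 16 - 0 = 16.
Step 4: No ties, so the exact null distribution of U (based on enumerating the C(8,4) = 70 equally likely rank assignments) gives the two-sided p-value.
Step 5: p-value = 0.028571; compare to alpha = 0.05. reject H0.

U_X = 0, p = 0.028571, reject H0 at alpha = 0.05.


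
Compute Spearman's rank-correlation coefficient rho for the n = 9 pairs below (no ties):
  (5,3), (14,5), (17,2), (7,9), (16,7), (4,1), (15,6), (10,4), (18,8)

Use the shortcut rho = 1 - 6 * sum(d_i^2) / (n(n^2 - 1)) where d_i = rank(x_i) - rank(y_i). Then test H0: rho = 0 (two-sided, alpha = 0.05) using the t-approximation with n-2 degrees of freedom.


Step 1: Rank x and y separately (midranks; no ties here).
rank(x): 5->2, 14->5, 17->8, 7->3, 16->7, 4->1, 15->6, 10->4, 18->9
rank(y): 3->3, 5->5, 2->2, 9->9, 7->7, 1->1, 6->6, 4->4, 8->8
Step 2: d_i = R_x(i) - R_y(i); compute d_i^2.
  (2-3)^2=1, (5-5)^2=0, (8-2)^2=36, (3-9)^2=36, (7-7)^2=0, (1-1)^2=0, (6-6)^2=0, (4-4)^2=0, (9-8)^2=1
sum(d^2) = 74.
Step 3: rho = 1 - 6*74 / (9*(9^2 - 1)) = 1 - 444/720 = 0.383333.
Step 4: Under H0, t = rho * sqrt((n-2)/(1-rho^2)) = 1.0981 ~ t(7).
Step 5: Two-sided p-value from the t-distribution with 7 df = 0.308495.
Step 6: alpha = 0.05. fail to reject H0.

rho = 0.3833, p = 0.308495, fail to reject H0 at alpha = 0.05.


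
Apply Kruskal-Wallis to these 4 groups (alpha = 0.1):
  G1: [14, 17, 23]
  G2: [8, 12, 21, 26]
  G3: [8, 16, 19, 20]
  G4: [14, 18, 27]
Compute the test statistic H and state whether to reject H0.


Step 1: Combine all N = 14 observations and assign midranks.
sorted (value, group, rank): (8,G2,1.5), (8,G3,1.5), (12,G2,3), (14,G1,4.5), (14,G4,4.5), (16,G3,6), (17,G1,7), (18,G4,8), (19,G3,9), (20,G3,10), (21,G2,11), (23,G1,12), (26,G2,13), (27,G4,14)
Step 2: Sum ranks within each group.
R_1 = 23.5 (n_1 = 3)
R_2 = 28.5 (n_2 = 4)
R_3 = 26.5 (n_3 = 4)
R_4 = 26.5 (n_4 = 3)
Step 3: H = 12/(N(N+1)) * sum(R_i^2/n_i) - 3(N+1)
     = 12/(14*15) * (23.5^2/3 + 28.5^2/4 + 26.5^2/4 + 26.5^2/3) - 3*15
     = 0.057143 * 796.792 - 45
     = 0.530952.
Step 4: Ties present; correction factor C = 1 - 12/(14^3 - 14) = 0.995604. Corrected H = 0.530952 / 0.995604 = 0.533297.
Step 5: Under H0, H ~ chi^2(3); p-value = 0.911518.
Step 6: alpha = 0.1. fail to reject H0.

H = 0.5333, df = 3, p = 0.911518, fail to reject H0.


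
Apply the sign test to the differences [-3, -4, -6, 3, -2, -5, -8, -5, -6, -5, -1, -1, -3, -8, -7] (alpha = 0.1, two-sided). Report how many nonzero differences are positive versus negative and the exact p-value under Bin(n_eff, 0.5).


Step 1: Discard zero differences. Original n = 15; n_eff = number of nonzero differences = 15.
Nonzero differences (with sign): -3, -4, -6, +3, -2, -5, -8, -5, -6, -5, -1, -1, -3, -8, -7
Step 2: Count signs: positive = 1, negative = 14.
Step 3: Under H0: P(positive) = 0.5, so the number of positives S ~ Bin(15, 0.5).
Step 4: Two-sided exact p-value = sum of Bin(15,0.5) probabilities at or below the observed probability = 0.000977.
Step 5: alpha = 0.1. reject H0.

n_eff = 15, pos = 1, neg = 14, p = 0.000977, reject H0.


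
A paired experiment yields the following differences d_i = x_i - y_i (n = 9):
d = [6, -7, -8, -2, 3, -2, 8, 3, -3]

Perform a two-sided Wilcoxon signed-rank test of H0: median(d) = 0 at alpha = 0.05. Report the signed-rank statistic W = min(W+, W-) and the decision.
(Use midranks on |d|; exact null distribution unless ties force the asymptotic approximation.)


Step 1: Drop any zero differences (none here) and take |d_i|.
|d| = [6, 7, 8, 2, 3, 2, 8, 3, 3]
Step 2: Midrank |d_i| (ties get averaged ranks).
ranks: |6|->6, |7|->7, |8|->8.5, |2|->1.5, |3|->4, |2|->1.5, |8|->8.5, |3|->4, |3|->4
Step 3: Attach original signs; sum ranks with positive sign and with negative sign.
W+ = 6 + 4 + 8.5 + 4 = 22.5
W- = 7 + 8.5 + 1.5 + 1.5 + 4 = 22.5
(Check: W+ + W- = 45 should equal n(n+1)/2 = 45.)
Step 4: Test statistic W = min(W+, W-) = 22.5.
Step 5: Ties in |d|, so use the tie-corrected normal approximation.
        E[W] = n(n+1)/4 = 9*10/4 = 22.5.
        Tie groups: |d|=2 (t=2), |d|=3 (t=3), |d|=8 (t=2); sum(t^3 - t) = 36.
        Var[W] = n(n+1)(2n+1)/24 - sum(t^3-t)/48 = 1710/24 - 36/48 = 70.5.
        z = (W - E[W]) / sqrt(Var[W]) = (22.5 - 22.5) / 8.3964 = 0.0000.
        Two-sided p = 2*Phi(z) = 1.000000.
Step 6: alpha = 0.05. fail to reject H0.

W+ = 22.5, W- = 22.5, W = min = 22.5, p = 1.000000, fail to reject H0.


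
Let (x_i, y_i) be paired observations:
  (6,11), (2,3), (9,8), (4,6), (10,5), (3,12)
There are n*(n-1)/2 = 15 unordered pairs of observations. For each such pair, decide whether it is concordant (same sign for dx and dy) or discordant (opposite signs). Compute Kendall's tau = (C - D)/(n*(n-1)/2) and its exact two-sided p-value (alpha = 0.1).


Step 1: Enumerate the 15 unordered pairs (i,j) with i<j and classify each by sign(x_j-x_i) * sign(y_j-y_i).
  (1,2):dx=-4,dy=-8->C; (1,3):dx=+3,dy=-3->D; (1,4):dx=-2,dy=-5->C; (1,5):dx=+4,dy=-6->D
  (1,6):dx=-3,dy=+1->D; (2,3):dx=+7,dy=+5->C; (2,4):dx=+2,dy=+3->C; (2,5):dx=+8,dy=+2->C
  (2,6):dx=+1,dy=+9->C; (3,4):dx=-5,dy=-2->C; (3,5):dx=+1,dy=-3->D; (3,6):dx=-6,dy=+4->D
  (4,5):dx=+6,dy=-1->D; (4,6):dx=-1,dy=+6->D; (5,6):dx=-7,dy=+7->D
Step 2: C = 7, D = 8, total pairs = 15.
Step 3: tau = (C - D)/(n(n-1)/2) = (7 - 8)/15 = -0.066667.
Step 4: Exact two-sided p-value (enumerate n! = 720 permutations of y under H0): p = 1.000000.
Step 5: alpha = 0.1. fail to reject H0.

tau_b = -0.0667 (C=7, D=8), p = 1.000000, fail to reject H0.


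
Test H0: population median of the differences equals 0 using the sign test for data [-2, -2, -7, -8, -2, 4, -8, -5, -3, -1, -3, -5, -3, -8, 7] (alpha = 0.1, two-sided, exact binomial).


Step 1: Discard zero differences. Original n = 15; n_eff = number of nonzero differences = 15.
Nonzero differences (with sign): -2, -2, -7, -8, -2, +4, -8, -5, -3, -1, -3, -5, -3, -8, +7
Step 2: Count signs: positive = 2, negative = 13.
Step 3: Under H0: P(positive) = 0.5, so the number of positives S ~ Bin(15, 0.5).
Step 4: Two-sided exact p-value = sum of Bin(15,0.5) probabilities at or below the observed probability = 0.007385.
Step 5: alpha = 0.1. reject H0.

n_eff = 15, pos = 2, neg = 13, p = 0.007385, reject H0.


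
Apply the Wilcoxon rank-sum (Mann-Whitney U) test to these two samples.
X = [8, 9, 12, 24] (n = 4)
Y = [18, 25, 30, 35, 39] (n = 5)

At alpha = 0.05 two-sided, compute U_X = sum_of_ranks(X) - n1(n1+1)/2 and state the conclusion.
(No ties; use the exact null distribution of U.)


Step 1: Combine and sort all 9 observations; assign midranks.
sorted (value, group): (8,X), (9,X), (12,X), (18,Y), (24,X), (25,Y), (30,Y), (35,Y), (39,Y)
ranks: 8->1, 9->2, 12->3, 18->4, 24->5, 25->6, 30->7, 35->8, 39->9
Step 2: Rank sum for X: R1 = 1 + 2 + 3 + 5 = 11.
Step 3: U_X = R1 - n1(n1+1)/2 = 11 - 4*5/2 = 11 - 10 = 1.
       U_Y = n1*n2 - U_X = 20 - 1 = 19.
Step 4: No ties, so the exact null distribution of U (based on enumerating the C(9,4) = 126 equally likely rank assignments) gives the two-sided p-value.
Step 5: p-value = 0.031746; compare to alpha = 0.05. reject H0.

U_X = 1, p = 0.031746, reject H0 at alpha = 0.05.


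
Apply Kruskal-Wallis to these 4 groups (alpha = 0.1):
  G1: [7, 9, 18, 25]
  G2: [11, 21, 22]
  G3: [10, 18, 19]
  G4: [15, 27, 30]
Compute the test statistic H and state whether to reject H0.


Step 1: Combine all N = 13 observations and assign midranks.
sorted (value, group, rank): (7,G1,1), (9,G1,2), (10,G3,3), (11,G2,4), (15,G4,5), (18,G1,6.5), (18,G3,6.5), (19,G3,8), (21,G2,9), (22,G2,10), (25,G1,11), (27,G4,12), (30,G4,13)
Step 2: Sum ranks within each group.
R_1 = 20.5 (n_1 = 4)
R_2 = 23 (n_2 = 3)
R_3 = 17.5 (n_3 = 3)
R_4 = 30 (n_4 = 3)
Step 3: H = 12/(N(N+1)) * sum(R_i^2/n_i) - 3(N+1)
     = 12/(13*14) * (20.5^2/4 + 23^2/3 + 17.5^2/3 + 30^2/3) - 3*14
     = 0.065934 * 683.479 - 42
     = 3.064560.
Step 4: Ties present; correction factor C = 1 - 6/(13^3 - 13) = 0.997253. Corrected H = 3.064560 / 0.997253 = 3.073003.
Step 5: Under H0, H ~ chi^2(3); p-value = 0.380506.
Step 6: alpha = 0.1. fail to reject H0.

H = 3.0730, df = 3, p = 0.380506, fail to reject H0.


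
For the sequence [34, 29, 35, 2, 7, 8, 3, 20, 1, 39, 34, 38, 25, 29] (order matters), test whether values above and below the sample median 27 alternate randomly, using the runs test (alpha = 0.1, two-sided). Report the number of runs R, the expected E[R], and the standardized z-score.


Step 1: Compute median = 27; label A = above, B = below.
Labels in order: AAABBBBBBAAABA  (n_A = 7, n_B = 7)
Step 2: Count runs R = 5.
Step 3: Under H0 (random ordering), E[R] = 2*n_A*n_B/(n_A+n_B) + 1 = 2*7*7/14 + 1 = 8.0000.
        Var[R] = 2*n_A*n_B*(2*n_A*n_B - n_A - n_B) / ((n_A+n_B)^2 * (n_A+n_B-1)) = 8232/2548 = 3.2308.
        SD[R] = 1.7974.
Step 4: Continuity-corrected z = (R + 0.5 - E[R]) / SD[R] = (5 + 0.5 - 8.0000) / 1.7974 = -1.3909.
Step 5: Two-sided p-value via normal approximation = 2*(1 - Phi(|z|)) = 0.164264.
Step 6: alpha = 0.1. fail to reject H0.

R = 5, z = -1.3909, p = 0.164264, fail to reject H0.


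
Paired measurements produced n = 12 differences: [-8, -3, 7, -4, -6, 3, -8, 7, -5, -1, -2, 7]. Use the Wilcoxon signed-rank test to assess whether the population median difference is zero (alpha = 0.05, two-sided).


Step 1: Drop any zero differences (none here) and take |d_i|.
|d| = [8, 3, 7, 4, 6, 3, 8, 7, 5, 1, 2, 7]
Step 2: Midrank |d_i| (ties get averaged ranks).
ranks: |8|->11.5, |3|->3.5, |7|->9, |4|->5, |6|->7, |3|->3.5, |8|->11.5, |7|->9, |5|->6, |1|->1, |2|->2, |7|->9
Step 3: Attach original signs; sum ranks with positive sign and with negative sign.
W+ = 9 + 3.5 + 9 + 9 = 30.5
W- = 11.5 + 3.5 + 5 + 7 + 11.5 + 6 + 1 + 2 = 47.5
(Check: W+ + W- = 78 should equal n(n+1)/2 = 78.)
Step 4: Test statistic W = min(W+, W-) = 30.5.
Step 5: Ties in |d|, so use the tie-corrected normal approximation.
        E[W] = n(n+1)/4 = 12*13/4 = 39.
        Tie groups: |d|=3 (t=2), |d|=7 (t=3), |d|=8 (t=2); sum(t^3 - t) = 36.
        Var[W] = n(n+1)(2n+1)/24 - sum(t^3-t)/48 = 3900/24 - 36/48 = 161.75.
        z = (W - E[W]) / sqrt(Var[W]) = (30.5 - 39) / 12.7181 = -0.6683.
        Two-sided p = 2*Phi(z) = 0.503917.
Step 6: alpha = 0.05. fail to reject H0.

W+ = 30.5, W- = 47.5, W = min = 30.5, p = 0.503917, fail to reject H0.


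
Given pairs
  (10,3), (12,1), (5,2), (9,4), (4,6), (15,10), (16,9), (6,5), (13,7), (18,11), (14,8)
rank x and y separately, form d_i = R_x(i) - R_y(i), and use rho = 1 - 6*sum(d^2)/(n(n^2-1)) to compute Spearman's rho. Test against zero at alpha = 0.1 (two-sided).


Step 1: Rank x and y separately (midranks; no ties here).
rank(x): 10->5, 12->6, 5->2, 9->4, 4->1, 15->9, 16->10, 6->3, 13->7, 18->11, 14->8
rank(y): 3->3, 1->1, 2->2, 4->4, 6->6, 10->10, 9->9, 5->5, 7->7, 11->11, 8->8
Step 2: d_i = R_x(i) - R_y(i); compute d_i^2.
  (5-3)^2=4, (6-1)^2=25, (2-2)^2=0, (4-4)^2=0, (1-6)^2=25, (9-10)^2=1, (10-9)^2=1, (3-5)^2=4, (7-7)^2=0, (11-11)^2=0, (8-8)^2=0
sum(d^2) = 60.
Step 3: rho = 1 - 6*60 / (11*(11^2 - 1)) = 1 - 360/1320 = 0.727273.
Step 4: Under H0, t = rho * sqrt((n-2)/(1-rho^2)) = 3.1789 ~ t(9).
Step 5: Two-sided p-value from the t-distribution with 9 df = 0.011205.
Step 6: alpha = 0.1. reject H0.

rho = 0.7273, p = 0.011205, reject H0 at alpha = 0.1.


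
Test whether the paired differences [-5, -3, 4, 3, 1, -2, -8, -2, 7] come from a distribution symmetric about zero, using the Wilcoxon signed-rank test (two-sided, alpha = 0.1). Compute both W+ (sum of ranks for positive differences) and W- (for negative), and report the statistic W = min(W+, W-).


Step 1: Drop any zero differences (none here) and take |d_i|.
|d| = [5, 3, 4, 3, 1, 2, 8, 2, 7]
Step 2: Midrank |d_i| (ties get averaged ranks).
ranks: |5|->7, |3|->4.5, |4|->6, |3|->4.5, |1|->1, |2|->2.5, |8|->9, |2|->2.5, |7|->8
Step 3: Attach original signs; sum ranks with positive sign and with negative sign.
W+ = 6 + 4.5 + 1 + 8 = 19.5
W- = 7 + 4.5 + 2.5 + 9 + 2.5 = 25.5
(Check: W+ + W- = 45 should equal n(n+1)/2 = 45.)
Step 4: Test statistic W = min(W+, W-) = 19.5.
Step 5: Ties in |d|, so use the tie-corrected normal approximation.
        E[W] = n(n+1)/4 = 9*10/4 = 22.5.
        Tie groups: |d|=2 (t=2), |d|=3 (t=2); sum(t^3 - t) = 12.
        Var[W] = n(n+1)(2n+1)/24 - sum(t^3-t)/48 = 1710/24 - 12/48 = 71.
        z = (W - E[W]) / sqrt(Var[W]) = (19.5 - 22.5) / 8.4261 = -0.3560.
        Two-sided p = 2*Phi(z) = 0.721815.
Step 6: alpha = 0.1. fail to reject H0.

W+ = 19.5, W- = 25.5, W = min = 19.5, p = 0.721815, fail to reject H0.


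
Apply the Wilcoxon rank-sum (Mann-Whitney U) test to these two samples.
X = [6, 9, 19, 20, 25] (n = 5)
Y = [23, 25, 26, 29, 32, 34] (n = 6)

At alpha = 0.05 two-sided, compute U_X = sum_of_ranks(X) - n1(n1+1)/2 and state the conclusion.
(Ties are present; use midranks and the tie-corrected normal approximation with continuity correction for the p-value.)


Step 1: Combine and sort all 11 observations; assign midranks.
sorted (value, group): (6,X), (9,X), (19,X), (20,X), (23,Y), (25,X), (25,Y), (26,Y), (29,Y), (32,Y), (34,Y)
ranks: 6->1, 9->2, 19->3, 20->4, 23->5, 25->6.5, 25->6.5, 26->8, 29->9, 32->10, 34->11
Step 2: Rank sum for X: R1 = 1 + 2 + 3 + 4 + 6.5 = 16.5.
Step 3: U_X = R1 - n1(n1+1)/2 = 16.5 - 5*6/2 = 16.5 - 15 = 1.5.
       U_Y = n1*n2 - U_X = 30 - 1.5 = 28.5.
Step 4: Ties are present, so use the tie-corrected normal approximation (with continuity correction) for the p-value.
Step 5: p-value = 0.017365; compare to alpha = 0.05. reject H0.

U_X = 1.5, p = 0.017365, reject H0 at alpha = 0.05.


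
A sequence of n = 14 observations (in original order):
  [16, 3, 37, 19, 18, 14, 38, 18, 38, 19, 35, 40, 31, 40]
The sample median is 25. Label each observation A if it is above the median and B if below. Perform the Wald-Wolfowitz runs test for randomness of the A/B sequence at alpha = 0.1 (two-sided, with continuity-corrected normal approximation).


Step 1: Compute median = 25; label A = above, B = below.
Labels in order: BBABBBABABAAAA  (n_A = 7, n_B = 7)
Step 2: Count runs R = 8.
Step 3: Under H0 (random ordering), E[R] = 2*n_A*n_B/(n_A+n_B) + 1 = 2*7*7/14 + 1 = 8.0000.
        Var[R] = 2*n_A*n_B*(2*n_A*n_B - n_A - n_B) / ((n_A+n_B)^2 * (n_A+n_B-1)) = 8232/2548 = 3.2308.
        SD[R] = 1.7974.
Step 4: R = E[R], so z = 0 with no continuity correction.
Step 5: Two-sided p-value via normal approximation = 2*(1 - Phi(|z|)) = 1.000000.
Step 6: alpha = 0.1. fail to reject H0.

R = 8, z = 0.0000, p = 1.000000, fail to reject H0.


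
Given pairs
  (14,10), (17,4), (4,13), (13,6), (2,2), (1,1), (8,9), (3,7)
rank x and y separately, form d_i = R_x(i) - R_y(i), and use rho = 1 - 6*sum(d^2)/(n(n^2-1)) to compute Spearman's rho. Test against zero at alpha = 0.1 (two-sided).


Step 1: Rank x and y separately (midranks; no ties here).
rank(x): 14->7, 17->8, 4->4, 13->6, 2->2, 1->1, 8->5, 3->3
rank(y): 10->7, 4->3, 13->8, 6->4, 2->2, 1->1, 9->6, 7->5
Step 2: d_i = R_x(i) - R_y(i); compute d_i^2.
  (7-7)^2=0, (8-3)^2=25, (4-8)^2=16, (6-4)^2=4, (2-2)^2=0, (1-1)^2=0, (5-6)^2=1, (3-5)^2=4
sum(d^2) = 50.
Step 3: rho = 1 - 6*50 / (8*(8^2 - 1)) = 1 - 300/504 = 0.404762.
Step 4: Under H0, t = rho * sqrt((n-2)/(1-rho^2)) = 1.0842 ~ t(6).
Step 5: Two-sided p-value from the t-distribution with 6 df = 0.319889.
Step 6: alpha = 0.1. fail to reject H0.

rho = 0.4048, p = 0.319889, fail to reject H0 at alpha = 0.1.


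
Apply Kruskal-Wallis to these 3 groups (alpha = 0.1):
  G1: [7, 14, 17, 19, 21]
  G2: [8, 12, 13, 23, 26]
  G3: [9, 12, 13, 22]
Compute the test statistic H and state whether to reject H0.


Step 1: Combine all N = 14 observations and assign midranks.
sorted (value, group, rank): (7,G1,1), (8,G2,2), (9,G3,3), (12,G2,4.5), (12,G3,4.5), (13,G2,6.5), (13,G3,6.5), (14,G1,8), (17,G1,9), (19,G1,10), (21,G1,11), (22,G3,12), (23,G2,13), (26,G2,14)
Step 2: Sum ranks within each group.
R_1 = 39 (n_1 = 5)
R_2 = 40 (n_2 = 5)
R_3 = 26 (n_3 = 4)
Step 3: H = 12/(N(N+1)) * sum(R_i^2/n_i) - 3(N+1)
     = 12/(14*15) * (39^2/5 + 40^2/5 + 26^2/4) - 3*15
     = 0.057143 * 793.2 - 45
     = 0.325714.
Step 4: Ties present; correction factor C = 1 - 12/(14^3 - 14) = 0.995604. Corrected H = 0.325714 / 0.995604 = 0.327152.
Step 5: Under H0, H ~ chi^2(2); p-value = 0.849102.
Step 6: alpha = 0.1. fail to reject H0.

H = 0.3272, df = 2, p = 0.849102, fail to reject H0.


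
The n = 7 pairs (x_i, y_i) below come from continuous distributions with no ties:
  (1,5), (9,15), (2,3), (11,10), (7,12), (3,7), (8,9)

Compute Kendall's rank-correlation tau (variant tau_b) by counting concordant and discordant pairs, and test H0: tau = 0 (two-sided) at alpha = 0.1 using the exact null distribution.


Step 1: Enumerate the 21 unordered pairs (i,j) with i<j and classify each by sign(x_j-x_i) * sign(y_j-y_i).
  (1,2):dx=+8,dy=+10->C; (1,3):dx=+1,dy=-2->D; (1,4):dx=+10,dy=+5->C; (1,5):dx=+6,dy=+7->C
  (1,6):dx=+2,dy=+2->C; (1,7):dx=+7,dy=+4->C; (2,3):dx=-7,dy=-12->C; (2,4):dx=+2,dy=-5->D
  (2,5):dx=-2,dy=-3->C; (2,6):dx=-6,dy=-8->C; (2,7):dx=-1,dy=-6->C; (3,4):dx=+9,dy=+7->C
  (3,5):dx=+5,dy=+9->C; (3,6):dx=+1,dy=+4->C; (3,7):dx=+6,dy=+6->C; (4,5):dx=-4,dy=+2->D
  (4,6):dx=-8,dy=-3->C; (4,7):dx=-3,dy=-1->C; (5,6):dx=-4,dy=-5->C; (5,7):dx=+1,dy=-3->D
  (6,7):dx=+5,dy=+2->C
Step 2: C = 17, D = 4, total pairs = 21.
Step 3: tau = (C - D)/(n(n-1)/2) = (17 - 4)/21 = 0.619048.
Step 4: Exact two-sided p-value (enumerate n! = 5040 permutations of y under H0): p = 0.069048.
Step 5: alpha = 0.1. reject H0.

tau_b = 0.6190 (C=17, D=4), p = 0.069048, reject H0.


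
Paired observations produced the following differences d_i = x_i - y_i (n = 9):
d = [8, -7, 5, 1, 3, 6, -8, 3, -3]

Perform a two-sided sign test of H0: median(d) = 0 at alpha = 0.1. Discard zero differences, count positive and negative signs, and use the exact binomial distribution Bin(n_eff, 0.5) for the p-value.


Step 1: Discard zero differences. Original n = 9; n_eff = number of nonzero differences = 9.
Nonzero differences (with sign): +8, -7, +5, +1, +3, +6, -8, +3, -3
Step 2: Count signs: positive = 6, negative = 3.
Step 3: Under H0: P(positive) = 0.5, so the number of positives S ~ Bin(9, 0.5).
Step 4: Two-sided exact p-value = sum of Bin(9,0.5) probabilities at or below the observed probability = 0.507812.
Step 5: alpha = 0.1. fail to reject H0.

n_eff = 9, pos = 6, neg = 3, p = 0.507812, fail to reject H0.


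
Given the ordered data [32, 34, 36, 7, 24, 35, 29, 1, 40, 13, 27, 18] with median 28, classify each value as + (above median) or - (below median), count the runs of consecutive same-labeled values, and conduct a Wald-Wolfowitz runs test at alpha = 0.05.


Step 1: Compute median = 28; label A = above, B = below.
Labels in order: AAABBAABABBB  (n_A = 6, n_B = 6)
Step 2: Count runs R = 6.
Step 3: Under H0 (random ordering), E[R] = 2*n_A*n_B/(n_A+n_B) + 1 = 2*6*6/12 + 1 = 7.0000.
        Var[R] = 2*n_A*n_B*(2*n_A*n_B - n_A - n_B) / ((n_A+n_B)^2 * (n_A+n_B-1)) = 4320/1584 = 2.7273.
        SD[R] = 1.6514.
Step 4: Continuity-corrected z = (R + 0.5 - E[R]) / SD[R] = (6 + 0.5 - 7.0000) / 1.6514 = -0.3028.
Step 5: Two-sided p-value via normal approximation = 2*(1 - Phi(|z|)) = 0.762069.
Step 6: alpha = 0.05. fail to reject H0.

R = 6, z = -0.3028, p = 0.762069, fail to reject H0.


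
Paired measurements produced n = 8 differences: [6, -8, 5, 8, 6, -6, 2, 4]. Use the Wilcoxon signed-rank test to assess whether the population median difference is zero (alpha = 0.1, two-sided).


Step 1: Drop any zero differences (none here) and take |d_i|.
|d| = [6, 8, 5, 8, 6, 6, 2, 4]
Step 2: Midrank |d_i| (ties get averaged ranks).
ranks: |6|->5, |8|->7.5, |5|->3, |8|->7.5, |6|->5, |6|->5, |2|->1, |4|->2
Step 3: Attach original signs; sum ranks with positive sign and with negative sign.
W+ = 5 + 3 + 7.5 + 5 + 1 + 2 = 23.5
W- = 7.5 + 5 = 12.5
(Check: W+ + W- = 36 should equal n(n+1)/2 = 36.)
Step 4: Test statistic W = min(W+, W-) = 12.5.
Step 5: Ties in |d|, so use the tie-corrected normal approximation.
        E[W] = n(n+1)/4 = 8*9/4 = 18.
        Tie groups: |d|=6 (t=3), |d|=8 (t=2); sum(t^3 - t) = 30.
        Var[W] = n(n+1)(2n+1)/24 - sum(t^3-t)/48 = 1224/24 - 30/48 = 50.375.
        z = (W - E[W]) / sqrt(Var[W]) = (12.5 - 18) / 7.0975 = -0.7749.
        Two-sided p = 2*Phi(z) = 0.438389.
Step 6: alpha = 0.1. fail to reject H0.

W+ = 23.5, W- = 12.5, W = min = 12.5, p = 0.438389, fail to reject H0.


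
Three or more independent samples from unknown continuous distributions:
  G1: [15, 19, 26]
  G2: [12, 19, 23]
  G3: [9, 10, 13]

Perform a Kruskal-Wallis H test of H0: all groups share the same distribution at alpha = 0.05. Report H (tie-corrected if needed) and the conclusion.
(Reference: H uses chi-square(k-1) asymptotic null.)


Step 1: Combine all N = 9 observations and assign midranks.
sorted (value, group, rank): (9,G3,1), (10,G3,2), (12,G2,3), (13,G3,4), (15,G1,5), (19,G1,6.5), (19,G2,6.5), (23,G2,8), (26,G1,9)
Step 2: Sum ranks within each group.
R_1 = 20.5 (n_1 = 3)
R_2 = 17.5 (n_2 = 3)
R_3 = 7 (n_3 = 3)
Step 3: H = 12/(N(N+1)) * sum(R_i^2/n_i) - 3(N+1)
     = 12/(9*10) * (20.5^2/3 + 17.5^2/3 + 7^2/3) - 3*10
     = 0.133333 * 258.5 - 30
     = 4.466667.
Step 4: Ties present; correction factor C = 1 - 6/(9^3 - 9) = 0.991667. Corrected H = 4.466667 / 0.991667 = 4.504202.
Step 5: Under H0, H ~ chi^2(2); p-value = 0.105178.
Step 6: alpha = 0.05. fail to reject H0.

H = 4.5042, df = 2, p = 0.105178, fail to reject H0.


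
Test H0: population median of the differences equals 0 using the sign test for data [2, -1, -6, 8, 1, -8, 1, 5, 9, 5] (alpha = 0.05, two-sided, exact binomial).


Step 1: Discard zero differences. Original n = 10; n_eff = number of nonzero differences = 10.
Nonzero differences (with sign): +2, -1, -6, +8, +1, -8, +1, +5, +9, +5
Step 2: Count signs: positive = 7, negative = 3.
Step 3: Under H0: P(positive) = 0.5, so the number of positives S ~ Bin(10, 0.5).
Step 4: Two-sided exact p-value = sum of Bin(10,0.5) probabilities at or below the observed probability = 0.343750.
Step 5: alpha = 0.05. fail to reject H0.

n_eff = 10, pos = 7, neg = 3, p = 0.343750, fail to reject H0.


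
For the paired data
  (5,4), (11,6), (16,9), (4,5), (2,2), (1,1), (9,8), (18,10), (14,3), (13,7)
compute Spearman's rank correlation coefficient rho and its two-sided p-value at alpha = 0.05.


Step 1: Rank x and y separately (midranks; no ties here).
rank(x): 5->4, 11->6, 16->9, 4->3, 2->2, 1->1, 9->5, 18->10, 14->8, 13->7
rank(y): 4->4, 6->6, 9->9, 5->5, 2->2, 1->1, 8->8, 10->10, 3->3, 7->7
Step 2: d_i = R_x(i) - R_y(i); compute d_i^2.
  (4-4)^2=0, (6-6)^2=0, (9-9)^2=0, (3-5)^2=4, (2-2)^2=0, (1-1)^2=0, (5-8)^2=9, (10-10)^2=0, (8-3)^2=25, (7-7)^2=0
sum(d^2) = 38.
Step 3: rho = 1 - 6*38 / (10*(10^2 - 1)) = 1 - 228/990 = 0.769697.
Step 4: Under H0, t = rho * sqrt((n-2)/(1-rho^2)) = 3.4101 ~ t(8).
Step 5: Two-sided p-value from the t-distribution with 8 df = 0.009222.
Step 6: alpha = 0.05. reject H0.

rho = 0.7697, p = 0.009222, reject H0 at alpha = 0.05.


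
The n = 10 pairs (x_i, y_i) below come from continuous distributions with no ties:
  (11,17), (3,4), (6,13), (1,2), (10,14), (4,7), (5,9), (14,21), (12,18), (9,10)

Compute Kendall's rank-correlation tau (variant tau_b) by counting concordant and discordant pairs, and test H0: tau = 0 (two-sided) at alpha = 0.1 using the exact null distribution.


Step 1: Enumerate the 45 unordered pairs (i,j) with i<j and classify each by sign(x_j-x_i) * sign(y_j-y_i).
  (1,2):dx=-8,dy=-13->C; (1,3):dx=-5,dy=-4->C; (1,4):dx=-10,dy=-15->C; (1,5):dx=-1,dy=-3->C
  (1,6):dx=-7,dy=-10->C; (1,7):dx=-6,dy=-8->C; (1,8):dx=+3,dy=+4->C; (1,9):dx=+1,dy=+1->C
  (1,10):dx=-2,dy=-7->C; (2,3):dx=+3,dy=+9->C; (2,4):dx=-2,dy=-2->C; (2,5):dx=+7,dy=+10->C
  (2,6):dx=+1,dy=+3->C; (2,7):dx=+2,dy=+5->C; (2,8):dx=+11,dy=+17->C; (2,9):dx=+9,dy=+14->C
  (2,10):dx=+6,dy=+6->C; (3,4):dx=-5,dy=-11->C; (3,5):dx=+4,dy=+1->C; (3,6):dx=-2,dy=-6->C
  (3,7):dx=-1,dy=-4->C; (3,8):dx=+8,dy=+8->C; (3,9):dx=+6,dy=+5->C; (3,10):dx=+3,dy=-3->D
  (4,5):dx=+9,dy=+12->C; (4,6):dx=+3,dy=+5->C; (4,7):dx=+4,dy=+7->C; (4,8):dx=+13,dy=+19->C
  (4,9):dx=+11,dy=+16->C; (4,10):dx=+8,dy=+8->C; (5,6):dx=-6,dy=-7->C; (5,7):dx=-5,dy=-5->C
  (5,8):dx=+4,dy=+7->C; (5,9):dx=+2,dy=+4->C; (5,10):dx=-1,dy=-4->C; (6,7):dx=+1,dy=+2->C
  (6,8):dx=+10,dy=+14->C; (6,9):dx=+8,dy=+11->C; (6,10):dx=+5,dy=+3->C; (7,8):dx=+9,dy=+12->C
  (7,9):dx=+7,dy=+9->C; (7,10):dx=+4,dy=+1->C; (8,9):dx=-2,dy=-3->C; (8,10):dx=-5,dy=-11->C
  (9,10):dx=-3,dy=-8->C
Step 2: C = 44, D = 1, total pairs = 45.
Step 3: tau = (C - D)/(n(n-1)/2) = (44 - 1)/45 = 0.955556.
Step 4: Exact two-sided p-value (enumerate n! = 3628800 permutations of y under H0): p = 0.000006.
Step 5: alpha = 0.1. reject H0.

tau_b = 0.9556 (C=44, D=1), p = 0.000006, reject H0.


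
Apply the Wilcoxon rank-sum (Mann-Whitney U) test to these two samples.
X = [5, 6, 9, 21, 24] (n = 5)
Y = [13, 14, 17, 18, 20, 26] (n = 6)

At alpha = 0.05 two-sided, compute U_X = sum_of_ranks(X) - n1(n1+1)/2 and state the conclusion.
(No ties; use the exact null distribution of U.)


Step 1: Combine and sort all 11 observations; assign midranks.
sorted (value, group): (5,X), (6,X), (9,X), (13,Y), (14,Y), (17,Y), (18,Y), (20,Y), (21,X), (24,X), (26,Y)
ranks: 5->1, 6->2, 9->3, 13->4, 14->5, 17->6, 18->7, 20->8, 21->9, 24->10, 26->11
Step 2: Rank sum for X: R1 = 1 + 2 + 3 + 9 + 10 = 25.
Step 3: U_X = R1 - n1(n1+1)/2 = 25 - 5*6/2 = 25 - 15 = 10.
       U_Y = n1*n2 - U_X = 30 - 10 = 20.
Step 4: No ties, so the exact null distribution of U (based on enumerating the C(11,5) = 462 equally likely rank assignments) gives the two-sided p-value.
Step 5: p-value = 0.428571; compare to alpha = 0.05. fail to reject H0.

U_X = 10, p = 0.428571, fail to reject H0 at alpha = 0.05.


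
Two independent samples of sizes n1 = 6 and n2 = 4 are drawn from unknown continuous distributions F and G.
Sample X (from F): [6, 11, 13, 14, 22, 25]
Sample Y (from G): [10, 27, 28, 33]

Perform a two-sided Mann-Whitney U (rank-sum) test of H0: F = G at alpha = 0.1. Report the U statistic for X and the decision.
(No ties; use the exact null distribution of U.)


Step 1: Combine and sort all 10 observations; assign midranks.
sorted (value, group): (6,X), (10,Y), (11,X), (13,X), (14,X), (22,X), (25,X), (27,Y), (28,Y), (33,Y)
ranks: 6->1, 10->2, 11->3, 13->4, 14->5, 22->6, 25->7, 27->8, 28->9, 33->10
Step 2: Rank sum for X: R1 = 1 + 3 + 4 + 5 + 6 + 7 = 26.
Step 3: U_X = R1 - n1(n1+1)/2 = 26 - 6*7/2 = 26 - 21 = 5.
       U_Y = n1*n2 - U_X = 24 - 5 = 19.
Step 4: No ties, so the exact null distribution of U (based on enumerating the C(10,6) = 210 equally likely rank assignments) gives the two-sided p-value.
Step 5: p-value = 0.171429; compare to alpha = 0.1. fail to reject H0.

U_X = 5, p = 0.171429, fail to reject H0 at alpha = 0.1.


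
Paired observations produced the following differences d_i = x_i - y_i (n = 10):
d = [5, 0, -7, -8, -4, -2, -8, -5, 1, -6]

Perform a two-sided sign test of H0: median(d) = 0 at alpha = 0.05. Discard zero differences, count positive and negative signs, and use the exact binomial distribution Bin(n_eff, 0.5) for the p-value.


Step 1: Discard zero differences. Original n = 10; n_eff = number of nonzero differences = 9.
Nonzero differences (with sign): +5, -7, -8, -4, -2, -8, -5, +1, -6
Step 2: Count signs: positive = 2, negative = 7.
Step 3: Under H0: P(positive) = 0.5, so the number of positives S ~ Bin(9, 0.5).
Step 4: Two-sided exact p-value = sum of Bin(9,0.5) probabilities at or below the observed probability = 0.179688.
Step 5: alpha = 0.05. fail to reject H0.

n_eff = 9, pos = 2, neg = 7, p = 0.179688, fail to reject H0.


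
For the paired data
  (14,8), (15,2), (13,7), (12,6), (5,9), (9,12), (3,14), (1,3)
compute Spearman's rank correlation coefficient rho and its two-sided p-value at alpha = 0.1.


Step 1: Rank x and y separately (midranks; no ties here).
rank(x): 14->7, 15->8, 13->6, 12->5, 5->3, 9->4, 3->2, 1->1
rank(y): 8->5, 2->1, 7->4, 6->3, 9->6, 12->7, 14->8, 3->2
Step 2: d_i = R_x(i) - R_y(i); compute d_i^2.
  (7-5)^2=4, (8-1)^2=49, (6-4)^2=4, (5-3)^2=4, (3-6)^2=9, (4-7)^2=9, (2-8)^2=36, (1-2)^2=1
sum(d^2) = 116.
Step 3: rho = 1 - 6*116 / (8*(8^2 - 1)) = 1 - 696/504 = -0.380952.
Step 4: Under H0, t = rho * sqrt((n-2)/(1-rho^2)) = -1.0092 ~ t(6).
Step 5: Two-sided p-value from the t-distribution with 6 df = 0.351813.
Step 6: alpha = 0.1. fail to reject H0.

rho = -0.3810, p = 0.351813, fail to reject H0 at alpha = 0.1.


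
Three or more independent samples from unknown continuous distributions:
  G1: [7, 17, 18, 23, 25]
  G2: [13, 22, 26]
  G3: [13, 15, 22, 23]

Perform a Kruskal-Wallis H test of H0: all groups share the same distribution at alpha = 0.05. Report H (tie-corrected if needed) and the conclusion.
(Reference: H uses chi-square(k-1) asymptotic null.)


Step 1: Combine all N = 12 observations and assign midranks.
sorted (value, group, rank): (7,G1,1), (13,G2,2.5), (13,G3,2.5), (15,G3,4), (17,G1,5), (18,G1,6), (22,G2,7.5), (22,G3,7.5), (23,G1,9.5), (23,G3,9.5), (25,G1,11), (26,G2,12)
Step 2: Sum ranks within each group.
R_1 = 32.5 (n_1 = 5)
R_2 = 22 (n_2 = 3)
R_3 = 23.5 (n_3 = 4)
Step 3: H = 12/(N(N+1)) * sum(R_i^2/n_i) - 3(N+1)
     = 12/(12*13) * (32.5^2/5 + 22^2/3 + 23.5^2/4) - 3*13
     = 0.076923 * 510.646 - 39
     = 0.280449.
Step 4: Ties present; correction factor C = 1 - 18/(12^3 - 12) = 0.989510. Corrected H = 0.280449 / 0.989510 = 0.283422.
Step 5: Under H0, H ~ chi^2(2); p-value = 0.867872.
Step 6: alpha = 0.05. fail to reject H0.

H = 0.2834, df = 2, p = 0.867872, fail to reject H0.


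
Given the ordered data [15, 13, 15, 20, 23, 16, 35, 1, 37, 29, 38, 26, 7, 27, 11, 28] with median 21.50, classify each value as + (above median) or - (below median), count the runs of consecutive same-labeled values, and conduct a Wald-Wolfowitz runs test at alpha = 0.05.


Step 1: Compute median = 21.50; label A = above, B = below.
Labels in order: BBBBABABAAAABABA  (n_A = 8, n_B = 8)
Step 2: Count runs R = 10.
Step 3: Under H0 (random ordering), E[R] = 2*n_A*n_B/(n_A+n_B) + 1 = 2*8*8/16 + 1 = 9.0000.
        Var[R] = 2*n_A*n_B*(2*n_A*n_B - n_A - n_B) / ((n_A+n_B)^2 * (n_A+n_B-1)) = 14336/3840 = 3.7333.
        SD[R] = 1.9322.
Step 4: Continuity-corrected z = (R - 0.5 - E[R]) / SD[R] = (10 - 0.5 - 9.0000) / 1.9322 = 0.2588.
Step 5: Two-sided p-value via normal approximation = 2*(1 - Phi(|z|)) = 0.795809.
Step 6: alpha = 0.05. fail to reject H0.

R = 10, z = 0.2588, p = 0.795809, fail to reject H0.


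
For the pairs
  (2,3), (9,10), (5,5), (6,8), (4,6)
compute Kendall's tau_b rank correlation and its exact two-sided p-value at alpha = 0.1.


Step 1: Enumerate the 10 unordered pairs (i,j) with i<j and classify each by sign(x_j-x_i) * sign(y_j-y_i).
  (1,2):dx=+7,dy=+7->C; (1,3):dx=+3,dy=+2->C; (1,4):dx=+4,dy=+5->C; (1,5):dx=+2,dy=+3->C
  (2,3):dx=-4,dy=-5->C; (2,4):dx=-3,dy=-2->C; (2,5):dx=-5,dy=-4->C; (3,4):dx=+1,dy=+3->C
  (3,5):dx=-1,dy=+1->D; (4,5):dx=-2,dy=-2->C
Step 2: C = 9, D = 1, total pairs = 10.
Step 3: tau = (C - D)/(n(n-1)/2) = (9 - 1)/10 = 0.800000.
Step 4: Exact two-sided p-value (enumerate n! = 120 permutations of y under H0): p = 0.083333.
Step 5: alpha = 0.1. reject H0.

tau_b = 0.8000 (C=9, D=1), p = 0.083333, reject H0.


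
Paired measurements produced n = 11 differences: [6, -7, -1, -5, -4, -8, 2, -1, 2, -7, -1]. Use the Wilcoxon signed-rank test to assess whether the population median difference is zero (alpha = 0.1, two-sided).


Step 1: Drop any zero differences (none here) and take |d_i|.
|d| = [6, 7, 1, 5, 4, 8, 2, 1, 2, 7, 1]
Step 2: Midrank |d_i| (ties get averaged ranks).
ranks: |6|->8, |7|->9.5, |1|->2, |5|->7, |4|->6, |8|->11, |2|->4.5, |1|->2, |2|->4.5, |7|->9.5, |1|->2
Step 3: Attach original signs; sum ranks with positive sign and with negative sign.
W+ = 8 + 4.5 + 4.5 = 17
W- = 9.5 + 2 + 7 + 6 + 11 + 2 + 9.5 + 2 = 49
(Check: W+ + W- = 66 should equal n(n+1)/2 = 66.)
Step 4: Test statistic W = min(W+, W-) = 17.
Step 5: Ties in |d|, so use the tie-corrected normal approximation.
        E[W] = n(n+1)/4 = 11*12/4 = 33.
        Tie groups: |d|=1 (t=3), |d|=2 (t=2), |d|=7 (t=2); sum(t^3 - t) = 36.
        Var[W] = n(n+1)(2n+1)/24 - sum(t^3-t)/48 = 3036/24 - 36/48 = 125.75.
        z = (W - E[W]) / sqrt(Var[W]) = (17 - 33) / 11.2138 = -1.4268.
        Two-sided p = 2*Phi(z) = 0.153635.
Step 6: alpha = 0.1. fail to reject H0.

W+ = 17, W- = 49, W = min = 17, p = 0.153635, fail to reject H0.


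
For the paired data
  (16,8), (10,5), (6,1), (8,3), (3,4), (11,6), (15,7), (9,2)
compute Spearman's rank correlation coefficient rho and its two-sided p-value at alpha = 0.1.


Step 1: Rank x and y separately (midranks; no ties here).
rank(x): 16->8, 10->5, 6->2, 8->3, 3->1, 11->6, 15->7, 9->4
rank(y): 8->8, 5->5, 1->1, 3->3, 4->4, 6->6, 7->7, 2->2
Step 2: d_i = R_x(i) - R_y(i); compute d_i^2.
  (8-8)^2=0, (5-5)^2=0, (2-1)^2=1, (3-3)^2=0, (1-4)^2=9, (6-6)^2=0, (7-7)^2=0, (4-2)^2=4
sum(d^2) = 14.
Step 3: rho = 1 - 6*14 / (8*(8^2 - 1)) = 1 - 84/504 = 0.833333.
Step 4: Under H0, t = rho * sqrt((n-2)/(1-rho^2)) = 3.6927 ~ t(6).
Step 5: Two-sided p-value from the t-distribution with 6 df = 0.010176.
Step 6: alpha = 0.1. reject H0.

rho = 0.8333, p = 0.010176, reject H0 at alpha = 0.1.


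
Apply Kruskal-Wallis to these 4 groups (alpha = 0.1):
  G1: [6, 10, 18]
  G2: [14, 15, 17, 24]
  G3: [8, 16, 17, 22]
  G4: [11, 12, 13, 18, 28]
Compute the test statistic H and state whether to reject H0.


Step 1: Combine all N = 16 observations and assign midranks.
sorted (value, group, rank): (6,G1,1), (8,G3,2), (10,G1,3), (11,G4,4), (12,G4,5), (13,G4,6), (14,G2,7), (15,G2,8), (16,G3,9), (17,G2,10.5), (17,G3,10.5), (18,G1,12.5), (18,G4,12.5), (22,G3,14), (24,G2,15), (28,G4,16)
Step 2: Sum ranks within each group.
R_1 = 16.5 (n_1 = 3)
R_2 = 40.5 (n_2 = 4)
R_3 = 35.5 (n_3 = 4)
R_4 = 43.5 (n_4 = 5)
Step 3: H = 12/(N(N+1)) * sum(R_i^2/n_i) - 3(N+1)
     = 12/(16*17) * (16.5^2/3 + 40.5^2/4 + 35.5^2/4 + 43.5^2/5) - 3*17
     = 0.044118 * 1194.33 - 51
     = 1.690809.
Step 4: Ties present; correction factor C = 1 - 12/(16^3 - 16) = 0.997059. Corrected H = 1.690809 / 0.997059 = 1.695796.
Step 5: Under H0, H ~ chi^2(3); p-value = 0.637869.
Step 6: alpha = 0.1. fail to reject H0.

H = 1.6958, df = 3, p = 0.637869, fail to reject H0.


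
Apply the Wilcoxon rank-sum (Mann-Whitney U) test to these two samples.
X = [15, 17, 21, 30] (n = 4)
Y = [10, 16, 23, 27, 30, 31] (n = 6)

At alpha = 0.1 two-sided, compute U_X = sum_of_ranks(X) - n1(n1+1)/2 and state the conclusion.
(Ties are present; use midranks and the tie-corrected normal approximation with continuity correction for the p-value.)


Step 1: Combine and sort all 10 observations; assign midranks.
sorted (value, group): (10,Y), (15,X), (16,Y), (17,X), (21,X), (23,Y), (27,Y), (30,X), (30,Y), (31,Y)
ranks: 10->1, 15->2, 16->3, 17->4, 21->5, 23->6, 27->7, 30->8.5, 30->8.5, 31->10
Step 2: Rank sum for X: R1 = 2 + 4 + 5 + 8.5 = 19.5.
Step 3: U_X = R1 - n1(n1+1)/2 = 19.5 - 4*5/2 = 19.5 - 10 = 9.5.
       U_Y = n1*n2 - U_X = 24 - 9.5 = 14.5.
Step 4: Ties are present, so use the tie-corrected normal approximation (with continuity correction) for the p-value.
Step 5: p-value = 0.668870; compare to alpha = 0.1. fail to reject H0.

U_X = 9.5, p = 0.668870, fail to reject H0 at alpha = 0.1.


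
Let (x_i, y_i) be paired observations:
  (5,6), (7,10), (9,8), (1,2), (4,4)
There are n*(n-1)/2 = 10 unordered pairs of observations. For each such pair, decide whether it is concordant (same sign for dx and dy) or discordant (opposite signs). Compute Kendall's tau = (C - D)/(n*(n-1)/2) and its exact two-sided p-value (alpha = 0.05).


Step 1: Enumerate the 10 unordered pairs (i,j) with i<j and classify each by sign(x_j-x_i) * sign(y_j-y_i).
  (1,2):dx=+2,dy=+4->C; (1,3):dx=+4,dy=+2->C; (1,4):dx=-4,dy=-4->C; (1,5):dx=-1,dy=-2->C
  (2,3):dx=+2,dy=-2->D; (2,4):dx=-6,dy=-8->C; (2,5):dx=-3,dy=-6->C; (3,4):dx=-8,dy=-6->C
  (3,5):dx=-5,dy=-4->C; (4,5):dx=+3,dy=+2->C
Step 2: C = 9, D = 1, total pairs = 10.
Step 3: tau = (C - D)/(n(n-1)/2) = (9 - 1)/10 = 0.800000.
Step 4: Exact two-sided p-value (enumerate n! = 120 permutations of y under H0): p = 0.083333.
Step 5: alpha = 0.05. fail to reject H0.

tau_b = 0.8000 (C=9, D=1), p = 0.083333, fail to reject H0.
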